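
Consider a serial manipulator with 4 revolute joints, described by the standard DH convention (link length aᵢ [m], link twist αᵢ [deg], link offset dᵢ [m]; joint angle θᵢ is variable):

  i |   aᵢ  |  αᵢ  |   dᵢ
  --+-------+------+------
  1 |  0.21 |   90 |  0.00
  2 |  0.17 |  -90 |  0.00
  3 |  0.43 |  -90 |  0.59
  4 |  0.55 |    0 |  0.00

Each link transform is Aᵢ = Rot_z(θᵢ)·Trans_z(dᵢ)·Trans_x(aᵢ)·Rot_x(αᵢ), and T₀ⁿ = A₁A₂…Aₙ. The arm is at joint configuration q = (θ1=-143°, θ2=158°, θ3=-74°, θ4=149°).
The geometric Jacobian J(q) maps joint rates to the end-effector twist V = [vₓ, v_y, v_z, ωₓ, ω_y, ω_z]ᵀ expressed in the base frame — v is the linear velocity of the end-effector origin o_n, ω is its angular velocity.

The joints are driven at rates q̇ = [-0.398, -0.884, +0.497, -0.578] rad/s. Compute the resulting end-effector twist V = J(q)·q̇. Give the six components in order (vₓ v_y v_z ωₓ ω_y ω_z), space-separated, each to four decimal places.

-0.0023 0.1766 0.4937 0.1734 -0.7767 -1.0669

o_n = [0.0654, -0.0006, -0.2250]
J₁: ẑ×o_n = [0.0006, 0.0654, -0.0000], ω = ẑ
J2: z=[-0.6018, 0.7986, 0.0000] o=[-0.1677, -0.1264, 0.0000] → [-0.1797, -0.1354, -0.2619, -0.6018, 0.7986, 0.0000]
J3: z=[0.2992, 0.2254, -0.9272] o=[-0.0418, -0.0315, 0.0637] → [-0.0364, -0.0131, -0.0149, 0.2992, 0.2254, -0.9272]
J4: z=[0.8777, 0.3162, 0.3601] o=[-0.0263, 0.4977, -0.4390] → [0.2471, -0.1548, -0.4664, 0.8777, 0.3162, 0.3601]
V = J·q̇ = [-0.0023, 0.1766, 0.4937, 0.1734, -0.7767, -1.0669]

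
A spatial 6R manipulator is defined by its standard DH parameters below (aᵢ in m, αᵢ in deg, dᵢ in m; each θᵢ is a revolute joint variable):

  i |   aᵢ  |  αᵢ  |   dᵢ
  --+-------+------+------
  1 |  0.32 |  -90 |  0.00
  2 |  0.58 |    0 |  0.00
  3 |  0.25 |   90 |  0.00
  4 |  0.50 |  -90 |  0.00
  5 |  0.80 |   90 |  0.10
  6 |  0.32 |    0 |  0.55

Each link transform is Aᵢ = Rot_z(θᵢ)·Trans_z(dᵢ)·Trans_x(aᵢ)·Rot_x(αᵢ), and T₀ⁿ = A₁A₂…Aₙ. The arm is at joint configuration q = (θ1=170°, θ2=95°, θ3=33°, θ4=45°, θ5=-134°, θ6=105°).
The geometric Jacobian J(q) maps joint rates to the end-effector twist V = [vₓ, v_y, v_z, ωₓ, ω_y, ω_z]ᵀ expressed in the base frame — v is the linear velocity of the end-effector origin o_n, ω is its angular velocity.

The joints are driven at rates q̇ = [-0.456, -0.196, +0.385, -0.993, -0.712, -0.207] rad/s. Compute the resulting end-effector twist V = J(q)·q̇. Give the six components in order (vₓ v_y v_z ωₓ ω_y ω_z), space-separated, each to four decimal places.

0.2121 -0.2577 0.3756 1.0644 0.0247 -0.4129

o_n = [-0.5637, 0.0884, -0.4098]
J₁: ẑ×o_n = [-0.0884, -0.5637, 0.0000], ω = ẑ
J2: z=[-0.1736, -0.9848, 0.0000] o=[-0.3151, 0.0556, 0.0000] → [0.4036, -0.0712, -0.2505, -0.1736, -0.9848, 0.0000]
J3: z=[-0.1736, -0.9848, 0.0000] o=[-0.2654, 0.0468, -0.5778] → [-0.1654, 0.0292, -0.3011, -0.1736, -0.9848, 0.0000]
J4: z=[-0.7760, 0.1368, -0.6157] o=[-0.1138, 0.0201, -0.7748] → [0.0920, 0.5603, 0.0085, -0.7760, 0.1368, -0.6157]
J5: z=[-0.5515, -0.6208, 0.5572] o=[0.0392, -0.3659, -1.0534] → [-0.6527, 0.0190, -0.6249, -0.5515, -0.6208, 0.5572]
J6: z=[0.3190, 0.4602, 0.8285] o=[-0.6326, 0.0797, -1.0423] → [0.2839, -0.1448, -0.0289, 0.3190, 0.4602, 0.8285]
V = J·q̇ = [0.2121, -0.2577, 0.3756, 1.0644, 0.0247, -0.4129]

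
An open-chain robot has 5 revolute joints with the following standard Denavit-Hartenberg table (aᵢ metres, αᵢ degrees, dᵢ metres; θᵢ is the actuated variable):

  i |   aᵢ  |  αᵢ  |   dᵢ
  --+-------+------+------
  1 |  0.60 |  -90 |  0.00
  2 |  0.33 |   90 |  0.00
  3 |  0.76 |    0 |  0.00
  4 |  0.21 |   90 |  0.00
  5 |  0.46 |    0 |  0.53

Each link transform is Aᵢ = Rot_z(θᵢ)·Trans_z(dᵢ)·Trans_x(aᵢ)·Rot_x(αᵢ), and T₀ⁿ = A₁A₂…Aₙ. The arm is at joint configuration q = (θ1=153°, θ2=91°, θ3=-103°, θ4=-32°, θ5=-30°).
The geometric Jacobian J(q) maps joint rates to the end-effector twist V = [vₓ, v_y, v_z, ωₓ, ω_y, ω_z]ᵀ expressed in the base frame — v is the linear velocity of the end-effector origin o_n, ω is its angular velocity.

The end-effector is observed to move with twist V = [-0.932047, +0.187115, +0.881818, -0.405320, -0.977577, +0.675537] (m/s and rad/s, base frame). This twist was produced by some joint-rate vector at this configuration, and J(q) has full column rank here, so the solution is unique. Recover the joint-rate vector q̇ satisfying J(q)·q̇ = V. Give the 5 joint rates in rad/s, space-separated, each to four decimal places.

o_n = [0.0216, 0.8823, 0.6498]
J₁: ẑ×o_n = [-0.8823, 0.0216, 0.0000], ω = ẑ
J2: z=[-0.4540, -0.8910, 0.0000] o=[-0.5346, 0.2724, 0.0000] → [-0.5790, 0.2950, 0.2187, -0.4540, -0.8910, 0.0000]
J3: z=[-0.8909, 0.4539, -0.0175] o=[-0.5295, 0.2698, -0.3299] → [0.4554, 0.8632, -0.7958, -0.8909, 0.4539, -0.0175]
J4: z=[-0.8909, 0.4539, -0.0175] o=[-0.1959, 0.9309, -0.1590] → [0.3663, 0.7168, -0.0554, -0.8909, 0.4539, -0.0175]
J5: z=[-0.3320, -0.6244, 0.7070] o=[-0.1308, 1.0644, -0.0105] → [-0.2836, 0.3270, 0.1557, -0.3320, -0.6244, 0.7070]
q̇ = J⁺·V = [0.3120, 0.6930, -0.8720, 0.7830, 0.5120]

0.3120 0.6930 -0.8720 0.7830 0.5120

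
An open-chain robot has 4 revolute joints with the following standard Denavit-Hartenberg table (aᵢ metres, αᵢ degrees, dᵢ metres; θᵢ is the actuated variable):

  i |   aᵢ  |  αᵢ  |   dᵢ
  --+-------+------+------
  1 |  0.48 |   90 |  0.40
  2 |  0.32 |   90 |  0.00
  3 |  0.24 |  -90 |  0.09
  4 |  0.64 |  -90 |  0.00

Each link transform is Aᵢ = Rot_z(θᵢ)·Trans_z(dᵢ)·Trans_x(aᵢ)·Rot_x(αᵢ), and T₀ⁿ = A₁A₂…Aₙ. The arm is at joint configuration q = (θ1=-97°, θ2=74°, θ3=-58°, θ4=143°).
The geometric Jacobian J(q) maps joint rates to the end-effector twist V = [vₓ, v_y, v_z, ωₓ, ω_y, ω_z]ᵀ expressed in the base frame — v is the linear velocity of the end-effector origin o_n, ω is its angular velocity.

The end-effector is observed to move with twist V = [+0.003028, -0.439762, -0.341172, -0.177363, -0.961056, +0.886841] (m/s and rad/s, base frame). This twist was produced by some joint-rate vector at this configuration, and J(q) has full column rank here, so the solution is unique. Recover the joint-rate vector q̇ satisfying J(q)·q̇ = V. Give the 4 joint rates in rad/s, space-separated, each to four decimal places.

o_n = [-0.2581, -0.2150, 0.6509]
J₁: ẑ×o_n = [0.2150, -0.2581, 0.0000], ω = ẑ
J2: z=[-0.9925, 0.1219, 0.0000] o=[-0.0585, -0.4764, 0.4000] → [0.0306, 0.2490, -0.2351, -0.9925, 0.1219, 0.0000]
J3: z=[-0.1171, -0.9541, -0.2756] o=[-0.0692, -0.5640, 0.7076] → [0.1503, 0.0454, -0.2210, -0.1171, -0.9541, -0.2756]
J4: z=[-0.5545, -0.1674, 0.8152] o=[0.1180, -0.7094, 0.8051] → [-0.3772, -0.3920, -0.3371, -0.5545, -0.1674, 0.8152]
q̇ = J⁺·V = [0.5940, -0.2850, 0.8570, 0.6490]

0.5940 -0.2850 0.8570 0.6490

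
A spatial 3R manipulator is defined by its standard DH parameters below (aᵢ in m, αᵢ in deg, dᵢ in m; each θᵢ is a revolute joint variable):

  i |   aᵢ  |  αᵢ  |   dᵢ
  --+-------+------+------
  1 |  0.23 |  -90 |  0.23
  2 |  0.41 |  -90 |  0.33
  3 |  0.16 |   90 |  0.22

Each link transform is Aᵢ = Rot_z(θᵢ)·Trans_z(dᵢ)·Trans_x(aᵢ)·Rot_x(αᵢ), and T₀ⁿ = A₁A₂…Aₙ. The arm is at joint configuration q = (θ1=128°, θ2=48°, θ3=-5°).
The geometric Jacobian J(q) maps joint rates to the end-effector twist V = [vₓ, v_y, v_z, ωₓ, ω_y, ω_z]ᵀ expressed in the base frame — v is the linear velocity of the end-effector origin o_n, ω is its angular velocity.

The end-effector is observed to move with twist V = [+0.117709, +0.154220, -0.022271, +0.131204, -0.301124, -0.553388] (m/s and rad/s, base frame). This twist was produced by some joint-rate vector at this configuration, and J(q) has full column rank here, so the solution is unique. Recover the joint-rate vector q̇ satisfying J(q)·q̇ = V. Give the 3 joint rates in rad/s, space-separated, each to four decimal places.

-0.2670 0.0820 0.4280

o_n = [-0.5465, 0.1409, -0.3403]
J₁: ẑ×o_n = [-0.1409, -0.5465, 0.0000], ω = ẑ
J2: z=[-0.7880, -0.6157, 0.0000] o=[-0.1416, 0.1812, 0.2300] → [0.3511, -0.4494, -0.2175, -0.7880, -0.6157, 0.0000]
J3: z=[0.4575, -0.5856, -0.6691] o=[-0.5705, 0.1943, -0.0747] → [0.1199, 0.1055, -0.0104, 0.4575, -0.5856, -0.6691]
q̇ = J⁺·V = [-0.2670, 0.0820, 0.4280]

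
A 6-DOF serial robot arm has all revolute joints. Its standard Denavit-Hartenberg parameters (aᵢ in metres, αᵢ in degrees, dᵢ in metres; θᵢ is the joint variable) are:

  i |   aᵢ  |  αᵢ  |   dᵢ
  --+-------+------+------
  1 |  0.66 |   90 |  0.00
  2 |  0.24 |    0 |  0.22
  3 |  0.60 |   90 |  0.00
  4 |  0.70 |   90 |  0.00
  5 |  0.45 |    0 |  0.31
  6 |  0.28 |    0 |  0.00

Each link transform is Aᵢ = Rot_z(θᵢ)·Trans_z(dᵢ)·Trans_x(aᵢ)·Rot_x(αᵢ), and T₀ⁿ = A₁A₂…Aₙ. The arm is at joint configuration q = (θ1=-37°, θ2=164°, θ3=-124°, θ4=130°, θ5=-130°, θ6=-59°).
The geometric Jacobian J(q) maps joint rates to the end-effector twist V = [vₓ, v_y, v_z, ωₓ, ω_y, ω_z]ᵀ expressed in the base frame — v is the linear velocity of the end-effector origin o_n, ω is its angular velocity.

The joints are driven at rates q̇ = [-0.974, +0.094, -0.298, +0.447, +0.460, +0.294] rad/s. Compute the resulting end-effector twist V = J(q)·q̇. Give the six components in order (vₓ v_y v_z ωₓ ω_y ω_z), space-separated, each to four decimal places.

-1.1763 -0.3081 0.0234 0.4139 -0.6633 -0.9451

o_n = [0.3338, -0.9052, 0.7795]
J₁: ẑ×o_n = [0.9052, 0.3338, -0.0000], ω = ẑ
J2: z=[-0.6018, -0.7986, 0.0000] o=[0.5271, -0.3972, 0.0000] → [-0.6226, 0.4691, 0.1513, -0.6018, -0.7986, 0.0000]
J3: z=[-0.6018, -0.7986, 0.0000] o=[0.2105, -0.4341, 0.0662] → [-0.5697, 0.4293, 0.3820, -0.6018, -0.7986, 0.0000]
J4: z=[0.5134, -0.3868, -0.7660] o=[0.5775, -0.7107, 0.4518] → [-0.2758, 0.0185, -0.1942, 0.5134, -0.3868, -0.7660]
J5: z=[0.0818, -0.8665, 0.4924] o=[-0.0205, -0.9315, 0.1626] → [-0.5475, 0.1240, 0.3091, 0.0818, -0.8665, 0.4924]
J6: z=[0.0818, -0.8665, 0.4924] o=[0.0750, -0.9755, 0.6988] → [-0.1046, 0.1208, 0.2299, 0.0818, -0.8665, 0.4924]
V = J·q̇ = [-1.1763, -0.3081, 0.0234, 0.4139, -0.6633, -0.9451]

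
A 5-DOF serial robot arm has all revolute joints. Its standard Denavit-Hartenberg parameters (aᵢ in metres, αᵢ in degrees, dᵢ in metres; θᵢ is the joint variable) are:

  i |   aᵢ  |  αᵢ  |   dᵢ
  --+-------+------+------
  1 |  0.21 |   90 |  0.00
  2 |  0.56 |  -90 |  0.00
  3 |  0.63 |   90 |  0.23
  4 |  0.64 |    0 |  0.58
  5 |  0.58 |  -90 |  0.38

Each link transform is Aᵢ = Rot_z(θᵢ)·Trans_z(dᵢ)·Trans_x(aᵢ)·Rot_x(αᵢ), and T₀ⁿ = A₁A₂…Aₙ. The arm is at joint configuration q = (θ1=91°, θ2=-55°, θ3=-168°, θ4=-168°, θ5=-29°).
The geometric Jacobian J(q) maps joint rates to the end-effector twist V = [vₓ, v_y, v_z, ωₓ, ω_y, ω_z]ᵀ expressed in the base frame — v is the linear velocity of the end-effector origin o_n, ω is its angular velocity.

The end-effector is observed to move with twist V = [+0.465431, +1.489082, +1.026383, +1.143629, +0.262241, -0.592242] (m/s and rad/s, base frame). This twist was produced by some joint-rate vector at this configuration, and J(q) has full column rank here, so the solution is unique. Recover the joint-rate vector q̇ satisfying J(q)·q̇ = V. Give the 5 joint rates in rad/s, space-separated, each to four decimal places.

-0.5880 0.4780 0.1960 -0.7740 0.0890

o_n = [-1.0698, 0.9255, -0.5836]
J₁: ẑ×o_n = [-0.9255, -1.0698, 0.0000], ω = ẑ
J2: z=[0.9998, 0.0175, 0.0000] o=[-0.0037, 0.2100, 0.0000] → [-0.0102, 0.5835, 0.7340, 0.9998, 0.0175, 0.0000]
J3: z=[-0.0143, 0.8190, 0.5736] o=[-0.0093, 0.5311, -0.4587] → [-0.3284, -0.6101, 0.8630, -0.0143, 0.8190, 0.5736]
J4: z=[-0.9759, -0.1363, 0.1703] o=[0.1246, 0.3684, 0.1780] → [0.0089, -0.9467, -0.7065, -0.9759, -0.1363, 0.1703]
J5: z=[-0.9759, -0.1363, 0.1703] o=[-0.5758, 0.5292, -0.3012] → [-0.0290, -0.3598, -0.4540, -0.9759, -0.1363, 0.1703]
q̇ = J⁺·V = [-0.5880, 0.4780, 0.1960, -0.7740, 0.0890]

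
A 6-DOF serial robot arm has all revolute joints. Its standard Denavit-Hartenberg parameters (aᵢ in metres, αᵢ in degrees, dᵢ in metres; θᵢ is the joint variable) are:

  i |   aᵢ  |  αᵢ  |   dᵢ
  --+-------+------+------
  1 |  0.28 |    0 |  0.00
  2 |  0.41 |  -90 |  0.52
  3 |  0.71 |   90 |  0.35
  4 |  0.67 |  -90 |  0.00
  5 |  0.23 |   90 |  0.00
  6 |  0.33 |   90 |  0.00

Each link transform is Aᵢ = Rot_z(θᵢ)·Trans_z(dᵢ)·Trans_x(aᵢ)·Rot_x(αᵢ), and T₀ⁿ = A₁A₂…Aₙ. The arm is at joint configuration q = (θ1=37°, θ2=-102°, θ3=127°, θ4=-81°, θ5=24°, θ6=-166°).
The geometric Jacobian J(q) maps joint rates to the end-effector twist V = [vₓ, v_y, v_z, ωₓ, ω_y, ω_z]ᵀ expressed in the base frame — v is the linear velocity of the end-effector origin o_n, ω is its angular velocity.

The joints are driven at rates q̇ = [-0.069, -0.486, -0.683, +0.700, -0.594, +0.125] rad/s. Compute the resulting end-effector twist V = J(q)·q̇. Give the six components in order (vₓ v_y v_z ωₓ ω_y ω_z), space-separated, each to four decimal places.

0.0267 -0.0168 -0.5436 -0.3267 -1.2541 -0.5828

o_n = [0.0053, 0.0621, -0.0795]
J₁: ẑ×o_n = [-0.0621, 0.0053, 0.0000], ω = ẑ
J2: z=[0.0000, 0.0000, 1.0000] o=[0.2236, 0.1685, 0.0000] → [0.1064, -0.2183, 0.0000, 0.0000, 0.0000, 1.0000]
J3: z=[0.9063, 0.4226, 0.0000] o=[0.3969, -0.2031, 0.5200] → [-0.2534, 0.5434, 0.4059, 0.9063, 0.4226, 0.0000]
J4: z=[0.3375, -0.7238, -0.6018] o=[0.5335, 0.3321, -0.0470] → [-0.1389, 0.3289, -0.4735, 0.3375, -0.7238, -0.6018]
J5: z=[-0.1094, 0.6048, -0.7888] o=[-0.0929, 0.1096, -0.1307] → [-0.0065, -0.0718, -0.0542, -0.1094, 0.6048, -0.7888]
J6: z=[-0.0719, -0.7963, -0.6006] o=[-0.3209, 0.1075, -0.1007] → [-0.0441, -0.1944, 0.2630, -0.0719, -0.7963, -0.6006]
V = J·q̇ = [0.0267, -0.0168, -0.5436, -0.3267, -1.2541, -0.5828]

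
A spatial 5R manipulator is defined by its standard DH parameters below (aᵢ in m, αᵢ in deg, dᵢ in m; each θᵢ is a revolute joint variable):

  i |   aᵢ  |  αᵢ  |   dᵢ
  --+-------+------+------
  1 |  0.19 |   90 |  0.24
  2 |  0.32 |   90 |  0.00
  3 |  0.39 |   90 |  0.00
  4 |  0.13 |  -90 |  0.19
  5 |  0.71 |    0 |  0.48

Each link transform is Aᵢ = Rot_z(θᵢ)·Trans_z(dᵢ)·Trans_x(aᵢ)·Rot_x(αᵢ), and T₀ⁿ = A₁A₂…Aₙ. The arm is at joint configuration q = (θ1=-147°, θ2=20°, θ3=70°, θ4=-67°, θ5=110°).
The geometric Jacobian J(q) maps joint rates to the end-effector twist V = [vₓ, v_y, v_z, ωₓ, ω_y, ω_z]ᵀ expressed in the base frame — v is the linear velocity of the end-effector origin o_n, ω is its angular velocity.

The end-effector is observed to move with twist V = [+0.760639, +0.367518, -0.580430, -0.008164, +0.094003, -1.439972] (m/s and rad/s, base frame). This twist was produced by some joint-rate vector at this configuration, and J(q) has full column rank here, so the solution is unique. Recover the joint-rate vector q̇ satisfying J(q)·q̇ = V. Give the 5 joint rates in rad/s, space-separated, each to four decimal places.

-0.2350 -0.8920 0.7940 -0.7600 0.8270

o_n = [-0.8461, 0.5278, 0.0144]
J₁: ẑ×o_n = [-0.5278, -0.8461, 0.0000], ω = ẑ
J2: z=[-0.5446, 0.8387, 0.0000] o=[-0.1593, -0.1035, 0.2400] → [-0.1892, -0.1229, 0.2322, -0.5446, 0.8387, 0.0000]
J3: z=[-0.2868, -0.1863, -0.9397] o=[-0.4115, -0.2673, 0.3494] → [0.8095, 0.3123, -0.3090, -0.2868, -0.1863, -0.9397]
J4: z=[-0.5543, -0.7678, 0.3214] o=[-0.7163, -0.0282, 0.3951] → [0.1136, -0.2527, -0.4079, -0.5543, -0.7678, 0.3214]
J5: z=[-0.8313, 0.4915, -0.2595] o=[-0.8269, -0.1206, 0.5745] → [-0.1071, -0.4607, -0.5296, -0.8313, 0.4915, -0.2595]
q̇ = J⁺·V = [-0.2350, -0.8920, 0.7940, -0.7600, 0.8270]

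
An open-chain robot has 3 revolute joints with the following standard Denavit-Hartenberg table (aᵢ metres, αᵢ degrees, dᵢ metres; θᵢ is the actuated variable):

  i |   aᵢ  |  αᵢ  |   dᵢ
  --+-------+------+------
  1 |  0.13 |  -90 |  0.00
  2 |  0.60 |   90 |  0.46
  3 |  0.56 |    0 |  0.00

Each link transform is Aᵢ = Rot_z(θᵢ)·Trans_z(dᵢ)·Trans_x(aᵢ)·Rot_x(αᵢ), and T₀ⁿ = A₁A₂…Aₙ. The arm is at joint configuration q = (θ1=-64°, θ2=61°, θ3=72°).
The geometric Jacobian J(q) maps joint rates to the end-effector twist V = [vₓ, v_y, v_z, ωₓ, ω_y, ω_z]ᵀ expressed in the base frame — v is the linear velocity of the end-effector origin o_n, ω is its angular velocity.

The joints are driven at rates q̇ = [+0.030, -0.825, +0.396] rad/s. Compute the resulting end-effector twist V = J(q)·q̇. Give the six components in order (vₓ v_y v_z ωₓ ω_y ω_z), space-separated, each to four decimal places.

0.2619 -0.3460 0.4937 -0.5897 -0.6730 0.2220

o_n = [1.1134, -0.0186, -0.6761]
J₁: ẑ×o_n = [0.0186, 1.1134, -0.0000], ω = ẑ
J2: z=[0.8988, 0.4384, 0.0000] o=[0.0570, -0.1168, 0.0000] → [-0.2964, 0.6077, -0.3748, 0.8988, 0.4384, 0.0000]
J3: z=[0.3834, -0.7861, 0.4848] o=[0.5979, -0.1766, -0.5248] → [0.0423, 0.3079, 0.4658, 0.3834, -0.7861, 0.4848]
V = J·q̇ = [0.2619, -0.3460, 0.4937, -0.5897, -0.6730, 0.2220]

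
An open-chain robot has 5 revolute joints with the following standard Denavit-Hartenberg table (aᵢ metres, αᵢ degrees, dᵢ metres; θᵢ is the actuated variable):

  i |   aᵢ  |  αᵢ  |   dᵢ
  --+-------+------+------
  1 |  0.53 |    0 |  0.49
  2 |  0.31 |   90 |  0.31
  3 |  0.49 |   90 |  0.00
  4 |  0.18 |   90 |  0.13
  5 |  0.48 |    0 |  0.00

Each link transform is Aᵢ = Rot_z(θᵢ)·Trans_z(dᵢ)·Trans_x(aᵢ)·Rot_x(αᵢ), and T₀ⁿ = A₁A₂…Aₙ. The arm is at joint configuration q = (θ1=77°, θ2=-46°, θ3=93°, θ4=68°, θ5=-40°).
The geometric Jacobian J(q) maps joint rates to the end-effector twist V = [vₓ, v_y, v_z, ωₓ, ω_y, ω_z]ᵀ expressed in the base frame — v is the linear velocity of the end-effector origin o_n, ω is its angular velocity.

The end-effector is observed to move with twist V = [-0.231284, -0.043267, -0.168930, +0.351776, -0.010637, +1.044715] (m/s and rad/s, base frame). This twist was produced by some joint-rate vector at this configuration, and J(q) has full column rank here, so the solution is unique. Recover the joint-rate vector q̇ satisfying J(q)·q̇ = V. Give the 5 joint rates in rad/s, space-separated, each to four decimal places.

0.9070 -0.5760 0.4720 0.3330 0.7520

o_n = [0.4625, 0.1302, 1.4849]
J₁: ẑ×o_n = [-0.1302, 0.4625, 0.0000], ω = ẑ
J2: z=[0.0000, 0.0000, 1.0000] o=[0.1192, 0.5164, 0.4900] → [0.3862, 0.3433, -0.0000, 0.0000, 0.0000, 1.0000]
J3: z=[0.5150, -0.8572, 0.0000] o=[0.3849, 0.6761, 0.8000] → [-0.5871, -0.3527, -0.2147, 0.5150, -0.8572, 0.0000]
J4: z=[0.8560, 0.5143, 0.0523] o=[0.3630, 0.6629, 1.2893] → [0.1285, -0.1622, -0.5071, 0.8560, 0.5143, 0.0523]
J5: z=[-0.2345, 0.2961, 0.9259] o=[0.5572, 0.5849, 1.3635] → [0.4569, -0.0592, 0.1347, -0.2345, 0.2961, 0.9259]
q̇ = J⁺·V = [0.9070, -0.5760, 0.4720, 0.3330, 0.7520]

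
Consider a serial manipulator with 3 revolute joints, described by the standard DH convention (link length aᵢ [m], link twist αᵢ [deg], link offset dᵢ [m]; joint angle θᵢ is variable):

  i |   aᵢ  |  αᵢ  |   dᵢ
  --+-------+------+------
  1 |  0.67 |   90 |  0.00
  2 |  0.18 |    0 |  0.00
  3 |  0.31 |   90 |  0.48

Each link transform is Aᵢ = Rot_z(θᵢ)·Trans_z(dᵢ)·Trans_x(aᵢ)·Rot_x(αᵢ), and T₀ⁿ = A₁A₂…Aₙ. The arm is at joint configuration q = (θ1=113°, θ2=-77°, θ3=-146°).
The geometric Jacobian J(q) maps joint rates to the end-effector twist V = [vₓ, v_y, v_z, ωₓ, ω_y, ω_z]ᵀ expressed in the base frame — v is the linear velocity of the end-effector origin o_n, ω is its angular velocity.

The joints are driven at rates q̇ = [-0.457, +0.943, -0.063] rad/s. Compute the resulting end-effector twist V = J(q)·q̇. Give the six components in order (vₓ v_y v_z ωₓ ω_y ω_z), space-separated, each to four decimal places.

o_n = [0.2528, 0.6329, 0.0360]
J₁: ẑ×o_n = [-0.6329, 0.2528, 0.0000], ω = ẑ
J2: z=[0.9205, 0.3907, 0.0000] o=[-0.2618, 0.6167, 0.0000] → [0.0141, -0.0332, -0.1862, 0.9205, 0.3907, 0.0000]
J3: z=[0.9205, 0.3907, 0.0000] o=[-0.2776, 0.6540, -0.1754] → [0.0826, -0.1946, -0.2267, 0.9205, 0.3907, 0.0000]
V = J·q̇ = [0.2973, -0.1346, -0.1613, 0.8100, 0.3438, -0.4570]

0.2973 -0.1346 -0.1613 0.8100 0.3438 -0.4570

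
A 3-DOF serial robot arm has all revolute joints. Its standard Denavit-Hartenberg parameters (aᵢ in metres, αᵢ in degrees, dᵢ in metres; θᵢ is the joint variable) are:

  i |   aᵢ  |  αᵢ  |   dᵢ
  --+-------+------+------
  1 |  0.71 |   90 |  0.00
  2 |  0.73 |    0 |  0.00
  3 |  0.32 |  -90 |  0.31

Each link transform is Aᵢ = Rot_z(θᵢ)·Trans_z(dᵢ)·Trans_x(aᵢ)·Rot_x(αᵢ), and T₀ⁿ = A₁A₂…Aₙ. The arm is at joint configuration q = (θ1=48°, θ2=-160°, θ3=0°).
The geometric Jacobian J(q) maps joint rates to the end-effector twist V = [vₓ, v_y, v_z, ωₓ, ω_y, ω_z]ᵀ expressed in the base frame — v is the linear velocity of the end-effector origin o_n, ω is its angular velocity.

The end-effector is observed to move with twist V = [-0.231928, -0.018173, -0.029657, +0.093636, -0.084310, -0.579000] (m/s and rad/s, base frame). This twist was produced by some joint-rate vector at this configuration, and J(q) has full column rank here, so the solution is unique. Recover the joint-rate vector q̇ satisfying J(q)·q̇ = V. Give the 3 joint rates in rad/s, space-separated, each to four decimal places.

-0.5790 -0.0120 0.1380

o_n = [0.0452, -0.4130, -0.3591]
J₁: ẑ×o_n = [0.4130, 0.0452, -0.0000], ω = ẑ
J2: z=[0.7431, -0.6691, 0.0000] o=[0.4751, 0.5276, 0.0000] → [0.2403, 0.2669, -0.9867, 0.7431, -0.6691, 0.0000]
J3: z=[0.7431, -0.6691, 0.0000] o=[0.0161, 0.0179, -0.2497] → [0.0732, 0.0813, -0.3007, 0.7431, -0.6691, 0.0000]
q̇ = J⁺·V = [-0.5790, -0.0120, 0.1380]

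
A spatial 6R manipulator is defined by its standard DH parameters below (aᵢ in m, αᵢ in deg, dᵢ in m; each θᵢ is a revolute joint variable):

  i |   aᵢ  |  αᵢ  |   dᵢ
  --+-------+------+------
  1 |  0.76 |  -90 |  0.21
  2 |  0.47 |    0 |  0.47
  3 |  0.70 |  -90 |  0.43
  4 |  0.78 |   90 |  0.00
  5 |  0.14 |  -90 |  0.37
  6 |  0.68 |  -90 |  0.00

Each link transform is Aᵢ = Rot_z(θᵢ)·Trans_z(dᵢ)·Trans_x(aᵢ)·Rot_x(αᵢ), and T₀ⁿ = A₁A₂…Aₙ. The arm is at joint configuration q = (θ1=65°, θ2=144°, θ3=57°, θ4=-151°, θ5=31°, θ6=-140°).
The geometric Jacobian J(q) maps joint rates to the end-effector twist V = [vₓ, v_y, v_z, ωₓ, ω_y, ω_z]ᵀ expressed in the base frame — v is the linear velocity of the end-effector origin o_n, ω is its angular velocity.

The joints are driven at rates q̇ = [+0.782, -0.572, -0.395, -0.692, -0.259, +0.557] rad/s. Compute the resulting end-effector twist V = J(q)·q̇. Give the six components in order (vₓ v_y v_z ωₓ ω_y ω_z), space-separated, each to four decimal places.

0.4041 -0.1185 0.0105 0.6161 -0.7599 0.7166

o_n = [-0.2097, 0.5298, -0.2809]
J₁: ẑ×o_n = [-0.5298, -0.2097, 0.0000], ω = ẑ
J2: z=[-0.9063, 0.4226, 0.0000] o=[0.3212, 0.6888, 0.2100] → [-0.2075, -0.4449, 0.3685, -0.9063, 0.4226, 0.0000]
J3: z=[-0.9063, 0.4226, 0.0000] o=[-0.2655, 0.5428, -0.0663] → [-0.0907, -0.1945, -0.0118, -0.9063, 0.4226, 0.0000]
J4: z=[0.1515, 0.3248, 0.9336] o=[-0.9314, 0.1323, 0.1846] → [-0.5223, 0.7442, -0.1742, 0.1515, 0.3248, 0.9336]
J5: z=[0.9840, 0.0406, -0.1737] o=[-1.0049, 0.8693, -0.0599] → [-0.0680, 0.0793, -0.3663, 0.9840, 0.0406, -0.1737]
J6: z=[0.1784, -0.2083, 0.9617] o=[-0.6413, 1.0211, -0.0945] → [0.5113, 0.4483, 0.0022, 0.1784, -0.2083, 0.9617]
V = J·q̇ = [0.4041, -0.1185, 0.0105, 0.6161, -0.7599, 0.7166]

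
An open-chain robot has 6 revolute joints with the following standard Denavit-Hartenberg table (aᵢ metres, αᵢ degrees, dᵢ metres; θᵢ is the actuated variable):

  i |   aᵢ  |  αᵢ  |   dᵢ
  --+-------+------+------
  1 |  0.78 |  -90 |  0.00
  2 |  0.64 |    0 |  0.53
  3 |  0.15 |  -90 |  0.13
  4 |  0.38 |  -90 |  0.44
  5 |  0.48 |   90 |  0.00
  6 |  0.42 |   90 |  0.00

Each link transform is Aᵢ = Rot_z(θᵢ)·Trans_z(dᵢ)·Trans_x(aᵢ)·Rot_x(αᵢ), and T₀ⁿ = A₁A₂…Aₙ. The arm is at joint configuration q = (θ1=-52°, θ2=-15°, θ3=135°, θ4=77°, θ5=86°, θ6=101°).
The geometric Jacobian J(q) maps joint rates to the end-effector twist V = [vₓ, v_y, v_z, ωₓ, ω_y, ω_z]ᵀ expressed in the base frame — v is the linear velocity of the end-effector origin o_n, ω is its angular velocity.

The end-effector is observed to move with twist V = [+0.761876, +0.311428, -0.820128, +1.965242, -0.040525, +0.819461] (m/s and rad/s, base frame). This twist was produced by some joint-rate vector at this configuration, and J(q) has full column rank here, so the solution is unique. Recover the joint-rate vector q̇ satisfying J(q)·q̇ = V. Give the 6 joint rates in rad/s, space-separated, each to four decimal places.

0.5610 0.5710 0.6010 -0.9090 0.7440 -0.5340

o_n = [1.0220, -1.0322, 0.3247]
J₁: ẑ×o_n = [1.0322, 1.0220, -0.0000], ω = ẑ
J2: z=[0.7880, 0.6157, 0.0000] o=[0.4802, -0.6146, 0.0000] → [0.1999, -0.2559, -0.6626, 0.7880, 0.6157, 0.0000]
J3: z=[0.7880, 0.6157, 0.0000] o=[1.2785, -0.7755, 0.1656] → [0.0979, -0.1254, -0.0444, 0.7880, 0.6157, 0.0000]
J4: z=[-0.5332, 0.6824, 0.5000] o=[1.3347, -0.6364, 0.0357] → [0.3951, -0.0023, 0.4245, -0.5332, 0.6824, 0.5000]
J5: z=[0.1227, -0.5224, 0.8438] o=[0.7820, -0.5304, 0.1817] → [0.3488, 0.1849, 0.0638, 0.1227, -0.5224, 0.8438]
J6: z=[-0.8722, -0.4624, -0.1595] o=[1.0093, -0.8742, -0.0642] → [-0.2050, 0.3372, 0.1436, -0.8722, -0.4624, -0.1595]
q̇ = J⁺·V = [0.5610, 0.5710, 0.6010, -0.9090, 0.7440, -0.5340]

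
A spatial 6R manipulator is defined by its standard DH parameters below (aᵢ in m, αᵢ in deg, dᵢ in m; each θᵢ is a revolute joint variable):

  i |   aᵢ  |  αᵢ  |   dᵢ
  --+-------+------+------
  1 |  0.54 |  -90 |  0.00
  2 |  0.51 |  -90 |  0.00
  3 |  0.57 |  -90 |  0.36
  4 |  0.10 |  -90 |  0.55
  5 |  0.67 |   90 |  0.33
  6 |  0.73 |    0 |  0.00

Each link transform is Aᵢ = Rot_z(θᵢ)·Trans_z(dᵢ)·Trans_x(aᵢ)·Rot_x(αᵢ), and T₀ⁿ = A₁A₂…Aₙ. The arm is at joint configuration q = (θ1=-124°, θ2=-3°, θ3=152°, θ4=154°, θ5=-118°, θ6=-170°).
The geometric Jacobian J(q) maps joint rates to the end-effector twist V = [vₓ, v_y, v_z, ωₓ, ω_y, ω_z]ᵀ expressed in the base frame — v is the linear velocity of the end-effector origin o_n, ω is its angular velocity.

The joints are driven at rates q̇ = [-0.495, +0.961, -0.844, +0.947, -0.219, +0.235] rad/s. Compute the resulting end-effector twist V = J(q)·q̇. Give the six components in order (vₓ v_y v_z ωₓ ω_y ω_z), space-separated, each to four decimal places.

-0.2370 1.0718 -0.0330 1.6856 -0.3034 0.4200

o_n = [-0.0587, -0.5764, -0.4910]
J₁: ẑ×o_n = [0.5764, -0.0587, 0.0000], ω = ẑ
J2: z=[0.8290, -0.5592, 0.0000] o=[-0.3020, -0.4477, 0.0000] → [0.2745, 0.4070, 0.0293, 0.8290, -0.5592, 0.0000]
J3: z=[-0.0293, -0.0434, -0.9986] o=[-0.5868, -0.8699, 0.0267] → [0.3156, -0.5424, 0.0143, -0.0293, -0.0434, -0.9986]
J4: z=[0.9942, -0.1051, -0.0246] o=[-0.5381, -0.3192, -0.3592] → [0.0075, 0.1193, -0.2053, 0.9942, -0.1051, -0.0246]
J5: z=[-0.0718, -0.4745, -0.8773] o=[0.0006, -0.4644, -0.3247] → [-0.0194, 0.0402, -0.0201, -0.0718, -0.4745, -0.8773]
J6: z=[-0.3956, 0.8210, -0.4117] o=[0.5904, -0.4083, -0.7795] → [0.1677, 0.3814, 0.5994, -0.3956, 0.8210, -0.4117]
V = J·q̇ = [-0.2370, 1.0718, -0.0330, 1.6856, -0.3034, 0.4200]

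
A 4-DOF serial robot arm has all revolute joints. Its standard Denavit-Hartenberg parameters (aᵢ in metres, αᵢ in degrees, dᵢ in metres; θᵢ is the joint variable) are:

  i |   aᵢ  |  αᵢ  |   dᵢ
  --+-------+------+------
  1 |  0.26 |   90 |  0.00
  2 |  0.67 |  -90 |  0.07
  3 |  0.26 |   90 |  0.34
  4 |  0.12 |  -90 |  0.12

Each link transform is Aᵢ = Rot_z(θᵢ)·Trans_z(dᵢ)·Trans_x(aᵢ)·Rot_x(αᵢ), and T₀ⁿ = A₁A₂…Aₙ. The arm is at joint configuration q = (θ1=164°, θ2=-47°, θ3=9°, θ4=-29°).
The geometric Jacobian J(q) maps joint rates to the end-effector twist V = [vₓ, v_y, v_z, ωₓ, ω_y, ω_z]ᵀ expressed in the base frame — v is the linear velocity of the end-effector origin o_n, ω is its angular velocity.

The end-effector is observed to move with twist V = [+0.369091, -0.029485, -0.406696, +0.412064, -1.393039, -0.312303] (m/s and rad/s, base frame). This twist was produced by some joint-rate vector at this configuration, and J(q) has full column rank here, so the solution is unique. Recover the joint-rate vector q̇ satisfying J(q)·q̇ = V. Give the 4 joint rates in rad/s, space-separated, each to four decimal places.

0.2500 -0.4630 -0.9540 -0.7720

o_n = [-1.0997, 0.4521, -0.5752]
J₁: ẑ×o_n = [-0.4521, -1.0997, 0.0000], ω = ẑ
J2: z=[0.2756, 0.9613, 0.0000] o=[-0.2499, 0.0717, 0.0000] → [-0.5529, 0.1585, 0.9217, 0.2756, 0.9613, 0.0000]
J3: z=[-0.7030, 0.2016, 0.6820] o=[-0.6699, 0.2649, -0.4900] → [-0.1448, -0.3530, -0.0449, -0.7030, 0.2016, 0.6820]
J4: z=[0.1697, 0.9788, -0.1144] o=[-1.0885, 0.3426, -0.4459] → [-0.1140, 0.0232, 0.0296, 0.1697, 0.9788, -0.1144]
q̇ = J⁺·V = [0.2500, -0.4630, -0.9540, -0.7720]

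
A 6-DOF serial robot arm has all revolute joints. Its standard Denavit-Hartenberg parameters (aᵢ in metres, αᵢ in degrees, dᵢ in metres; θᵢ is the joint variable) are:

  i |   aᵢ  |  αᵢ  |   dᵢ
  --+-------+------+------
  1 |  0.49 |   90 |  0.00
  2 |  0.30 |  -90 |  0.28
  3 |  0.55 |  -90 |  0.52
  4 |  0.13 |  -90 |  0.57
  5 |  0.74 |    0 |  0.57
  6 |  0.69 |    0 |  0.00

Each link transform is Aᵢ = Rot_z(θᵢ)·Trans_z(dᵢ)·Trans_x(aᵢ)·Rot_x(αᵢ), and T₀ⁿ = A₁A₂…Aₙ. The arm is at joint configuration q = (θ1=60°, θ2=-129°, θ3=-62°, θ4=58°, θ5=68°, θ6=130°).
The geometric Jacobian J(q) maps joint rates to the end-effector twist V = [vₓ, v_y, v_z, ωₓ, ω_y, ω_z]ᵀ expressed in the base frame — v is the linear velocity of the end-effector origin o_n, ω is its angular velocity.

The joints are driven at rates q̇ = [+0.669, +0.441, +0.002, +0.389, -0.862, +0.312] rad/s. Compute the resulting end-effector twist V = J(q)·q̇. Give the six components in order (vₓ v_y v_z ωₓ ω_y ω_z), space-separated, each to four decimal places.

-0.0147 0.2818 0.1560 0.5175 -0.4441 0.0472

o_n = [0.4531, 0.4313, -0.5460]
J₁: ẑ×o_n = [-0.4313, 0.4531, 0.0000], ω = ẑ
J2: z=[0.8660, -0.5000, 0.0000] o=[0.2450, 0.4244, 0.0000] → [0.2730, 0.4728, 0.1100, 0.8660, -0.5000, 0.0000]
J3: z=[0.3886, 0.6730, -0.6293] o=[0.3931, 0.1209, -0.2331] → [-0.0152, 0.0838, 0.0803, 0.3886, 0.6730, -0.6293]
J4: z=[-0.6844, -0.2465, -0.6862] o=[0.9345, 0.0873, -0.7611] → [0.1830, 0.4775, -0.3541, -0.6844, -0.2465, -0.6862]
J5: z=[-0.7291, 0.2347, 0.6429] o=[0.5440, -0.1754, -1.1079] → [-0.2582, 0.3512, -0.4210, -0.7291, 0.2347, 0.6429]
J6: z=[-0.7291, 0.2347, 0.6429] o=[0.5973, -0.1332, -0.1763] → [-0.4497, -0.3622, -0.3777, -0.7291, 0.2347, 0.6429]
V = J·q̇ = [-0.0147, 0.2818, 0.1560, 0.5175, -0.4441, 0.0472]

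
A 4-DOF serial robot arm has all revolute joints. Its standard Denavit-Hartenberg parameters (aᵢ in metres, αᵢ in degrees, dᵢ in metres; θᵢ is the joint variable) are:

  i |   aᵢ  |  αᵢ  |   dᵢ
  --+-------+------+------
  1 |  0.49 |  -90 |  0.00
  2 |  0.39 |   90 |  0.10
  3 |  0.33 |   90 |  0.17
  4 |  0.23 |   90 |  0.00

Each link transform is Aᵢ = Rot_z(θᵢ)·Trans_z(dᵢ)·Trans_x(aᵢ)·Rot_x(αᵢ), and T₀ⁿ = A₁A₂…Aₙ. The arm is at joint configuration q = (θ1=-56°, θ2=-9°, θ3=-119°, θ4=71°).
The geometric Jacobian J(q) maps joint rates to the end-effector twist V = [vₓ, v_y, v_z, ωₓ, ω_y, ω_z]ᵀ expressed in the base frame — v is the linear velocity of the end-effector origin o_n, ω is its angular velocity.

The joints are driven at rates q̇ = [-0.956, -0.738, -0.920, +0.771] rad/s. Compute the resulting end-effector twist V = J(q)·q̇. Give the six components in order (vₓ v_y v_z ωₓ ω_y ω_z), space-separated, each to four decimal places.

o_n = [0.1364, -0.6567, 0.4130]
J₁: ẑ×o_n = [0.6567, 0.1364, -0.0000], ω = ẑ
J2: z=[0.8290, 0.5592, 0.0000] o=[0.2740, -0.4062, 0.0000] → [0.2309, -0.3424, -0.1307, 0.8290, 0.5592, 0.0000]
J3: z=[-0.0875, 0.1297, 0.9877] o=[0.5723, -0.6697, 0.0610] → [0.0328, -0.3997, 0.0554, -0.0875, 0.1297, 0.9877]
J4: z=[-0.0811, 0.9873, -0.1368] o=[0.2298, -0.6780, 0.2039] → [0.2094, 0.0297, 0.0905, -0.0811, 0.9873, -0.1368]
V = J·q̇ = [-0.6670, 0.5129, 0.1152, -0.5939, 0.2292, -1.9702]

-0.6670 0.5129 0.1152 -0.5939 0.2292 -1.9702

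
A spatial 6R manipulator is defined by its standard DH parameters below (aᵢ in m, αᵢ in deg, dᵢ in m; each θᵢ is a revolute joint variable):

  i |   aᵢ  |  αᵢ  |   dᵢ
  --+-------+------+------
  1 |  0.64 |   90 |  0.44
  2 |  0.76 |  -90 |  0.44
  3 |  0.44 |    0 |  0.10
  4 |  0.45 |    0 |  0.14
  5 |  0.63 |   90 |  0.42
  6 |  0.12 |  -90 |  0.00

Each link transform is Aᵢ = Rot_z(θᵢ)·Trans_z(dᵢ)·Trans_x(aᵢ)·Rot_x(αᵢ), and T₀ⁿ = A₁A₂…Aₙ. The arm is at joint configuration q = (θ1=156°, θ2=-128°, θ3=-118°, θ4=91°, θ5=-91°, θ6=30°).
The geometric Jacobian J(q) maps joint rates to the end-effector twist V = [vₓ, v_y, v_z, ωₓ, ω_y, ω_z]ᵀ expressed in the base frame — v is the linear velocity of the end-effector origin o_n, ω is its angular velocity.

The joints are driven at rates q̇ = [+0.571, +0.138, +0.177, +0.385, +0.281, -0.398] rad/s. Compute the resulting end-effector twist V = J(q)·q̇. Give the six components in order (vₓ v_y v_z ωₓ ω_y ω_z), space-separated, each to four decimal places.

o_n = [-0.0763, 1.8739, -0.4838]
J₁: ẑ×o_n = [-1.8739, -0.0763, 0.0000], ω = ẑ
J2: z=[0.4067, 0.9135, 0.0000] o=[-0.5847, 0.2603, 0.4400] → [-0.8440, 0.3758, 0.1919, 0.4067, 0.9135, 0.0000]
J3: z=[-0.7199, 0.3205, -0.6157] o=[0.0217, 0.4720, -0.1589] → [0.7590, -0.1735, -0.9778, -0.7199, 0.3205, -0.6157]
J4: z=[-0.7199, 0.3205, -0.6157] o=[-0.0084, 0.9106, -0.0577] → [0.4564, -0.2650, -0.6716, -0.7199, 0.3205, -0.6157]
J5: z=[-0.7199, 0.3205, -0.6157] o=[0.1994, 1.0417, -0.4598] → [0.5046, 0.1525, -0.5106, -0.7199, 0.3205, -0.6157]
J6: z=[-0.6876, -0.2078, 0.6958] o=[-0.0430, 1.7586, -0.4853] → [-0.0805, -0.0221, -0.0862, -0.6876, -0.2078, 0.6958]
V = J·q̇ = [-0.7025, -0.0728, -0.5143, -0.2771, 0.4790, -0.2249]

-0.7025 -0.0728 -0.5143 -0.2771 0.4790 -0.2249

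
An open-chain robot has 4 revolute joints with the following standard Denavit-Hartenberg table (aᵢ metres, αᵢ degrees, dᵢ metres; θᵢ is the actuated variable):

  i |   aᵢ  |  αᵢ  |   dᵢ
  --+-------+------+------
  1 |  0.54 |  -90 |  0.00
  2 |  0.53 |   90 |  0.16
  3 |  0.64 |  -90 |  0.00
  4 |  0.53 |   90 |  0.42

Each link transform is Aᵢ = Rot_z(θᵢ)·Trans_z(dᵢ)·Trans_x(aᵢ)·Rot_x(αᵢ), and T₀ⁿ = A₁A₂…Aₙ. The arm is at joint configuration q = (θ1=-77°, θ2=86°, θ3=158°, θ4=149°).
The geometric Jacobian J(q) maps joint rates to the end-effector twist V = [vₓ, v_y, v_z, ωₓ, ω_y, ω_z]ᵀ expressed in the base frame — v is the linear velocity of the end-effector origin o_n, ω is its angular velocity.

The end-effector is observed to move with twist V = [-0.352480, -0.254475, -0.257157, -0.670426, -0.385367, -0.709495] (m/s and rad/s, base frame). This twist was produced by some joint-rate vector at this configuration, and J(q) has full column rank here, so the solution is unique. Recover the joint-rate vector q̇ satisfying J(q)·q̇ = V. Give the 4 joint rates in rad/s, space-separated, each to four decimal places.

o_n = [-0.0924, -0.3104, -0.2190]
J₁: ẑ×o_n = [0.3104, -0.0924, 0.0000], ω = ẑ
J2: z=[0.9744, 0.2250, 0.0000] o=[0.1215, -0.5262, 0.0000] → [-0.0493, 0.2134, 0.2583, 0.9744, 0.2250, 0.0000]
J3: z=[0.2244, -0.9720, 0.0698] o=[0.2857, -0.5262, -0.5287] → [-0.3160, -0.0959, -0.3191, 0.2244, -0.9720, 0.0698]
J4: z=[-0.9093, -0.1831, 0.3737] o=[0.5100, -0.4319, 0.0632] → [0.0063, -0.4818, -0.2208, -0.9093, -0.1831, 0.3737]
q̇ = J⁺·V = [-0.9370, -0.2170, 0.2400, 0.5640]

-0.9370 -0.2170 0.2400 0.5640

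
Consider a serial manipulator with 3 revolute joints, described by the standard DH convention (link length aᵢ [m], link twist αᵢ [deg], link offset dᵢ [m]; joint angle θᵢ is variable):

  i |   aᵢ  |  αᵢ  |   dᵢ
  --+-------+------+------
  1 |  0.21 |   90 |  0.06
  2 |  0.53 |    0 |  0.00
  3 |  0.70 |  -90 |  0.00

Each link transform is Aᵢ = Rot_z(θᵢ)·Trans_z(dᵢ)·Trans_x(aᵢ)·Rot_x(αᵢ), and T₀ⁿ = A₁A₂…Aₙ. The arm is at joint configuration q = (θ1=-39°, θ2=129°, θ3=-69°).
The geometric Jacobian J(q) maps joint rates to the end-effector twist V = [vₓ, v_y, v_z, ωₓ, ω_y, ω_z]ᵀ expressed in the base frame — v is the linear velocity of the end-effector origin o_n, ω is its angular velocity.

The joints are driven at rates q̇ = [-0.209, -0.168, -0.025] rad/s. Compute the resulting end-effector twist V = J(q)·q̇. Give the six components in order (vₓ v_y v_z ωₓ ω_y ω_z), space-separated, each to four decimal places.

o_n = [0.1760, -0.1425, 1.0781]
J₁: ẑ×o_n = [0.1425, 0.1760, -0.0000], ω = ẑ
J2: z=[-0.6293, -0.7771, 0.0000] o=[0.1632, -0.1322, 0.0600] → [-0.7912, 0.6407, 0.0165, -0.6293, -0.7771, 0.0000]
J3: z=[-0.6293, -0.7771, 0.0000] o=[-0.0960, 0.0777, 0.4719] → [-0.4711, 0.3815, 0.3500, -0.6293, -0.7771, 0.0000]
V = J·q̇ = [0.1149, -0.1540, -0.0115, 0.1215, 0.1500, -0.2090]

0.1149 -0.1540 -0.0115 0.1215 0.1500 -0.2090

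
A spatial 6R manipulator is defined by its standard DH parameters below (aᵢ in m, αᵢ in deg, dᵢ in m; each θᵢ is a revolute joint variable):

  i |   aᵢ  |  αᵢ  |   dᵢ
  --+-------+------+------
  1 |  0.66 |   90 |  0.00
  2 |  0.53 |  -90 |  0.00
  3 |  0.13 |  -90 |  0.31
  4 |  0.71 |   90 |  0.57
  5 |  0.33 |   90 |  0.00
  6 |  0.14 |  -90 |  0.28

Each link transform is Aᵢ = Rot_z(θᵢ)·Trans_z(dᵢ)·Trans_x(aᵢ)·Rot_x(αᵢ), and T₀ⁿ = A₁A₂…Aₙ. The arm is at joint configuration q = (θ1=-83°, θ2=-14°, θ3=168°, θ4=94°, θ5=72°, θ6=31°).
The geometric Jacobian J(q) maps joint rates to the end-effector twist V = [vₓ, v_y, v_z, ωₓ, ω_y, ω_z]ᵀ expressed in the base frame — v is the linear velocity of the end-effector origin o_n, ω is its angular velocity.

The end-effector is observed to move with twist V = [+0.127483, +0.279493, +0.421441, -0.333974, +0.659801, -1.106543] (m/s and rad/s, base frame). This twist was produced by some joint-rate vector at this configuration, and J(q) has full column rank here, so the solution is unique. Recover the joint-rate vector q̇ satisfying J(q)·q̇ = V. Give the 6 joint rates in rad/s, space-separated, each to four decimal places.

0.0540 0.6960 -0.7480 -0.1870 0.5150 0.5380

o_n = [-0.7767, -0.7776, -0.8367]
J₁: ẑ×o_n = [0.7776, -0.7767, 0.0000], ω = ẑ
J2: z=[-0.9925, -0.1219, 0.0000] o=[0.0804, -0.6551, 0.0000] → [0.1020, -0.8304, 0.0172, -0.9925, -0.1219, 0.0000]
J3: z=[0.0295, -0.2401, 0.9703] o=[0.1431, -1.1655, -0.1282] → [-0.2062, -0.8716, -0.2094, 0.0295, -0.2401, 0.9703]
J4: z=[-0.9954, 0.0810, 0.0503] o=[0.1640, -1.1142, 0.2033] → [-0.1012, -1.0826, -0.2588, -0.9954, 0.0810, 0.0503]
J5: z=[0.0884, 0.9817, 0.1684] o=[-0.4287, -0.9458, -0.4669] → [-0.3913, -0.0259, 0.3565, 0.0884, 0.9817, 0.1684]
J6: z=[0.2736, 0.1386, -0.9518] o=[-0.7448, -0.9029, -0.5515] → [0.0797, 0.1084, 0.0387, 0.2736, 0.1386, -0.9518]
q̇ = J⁺·V = [0.0540, 0.6960, -0.7480, -0.1870, 0.5150, 0.5380]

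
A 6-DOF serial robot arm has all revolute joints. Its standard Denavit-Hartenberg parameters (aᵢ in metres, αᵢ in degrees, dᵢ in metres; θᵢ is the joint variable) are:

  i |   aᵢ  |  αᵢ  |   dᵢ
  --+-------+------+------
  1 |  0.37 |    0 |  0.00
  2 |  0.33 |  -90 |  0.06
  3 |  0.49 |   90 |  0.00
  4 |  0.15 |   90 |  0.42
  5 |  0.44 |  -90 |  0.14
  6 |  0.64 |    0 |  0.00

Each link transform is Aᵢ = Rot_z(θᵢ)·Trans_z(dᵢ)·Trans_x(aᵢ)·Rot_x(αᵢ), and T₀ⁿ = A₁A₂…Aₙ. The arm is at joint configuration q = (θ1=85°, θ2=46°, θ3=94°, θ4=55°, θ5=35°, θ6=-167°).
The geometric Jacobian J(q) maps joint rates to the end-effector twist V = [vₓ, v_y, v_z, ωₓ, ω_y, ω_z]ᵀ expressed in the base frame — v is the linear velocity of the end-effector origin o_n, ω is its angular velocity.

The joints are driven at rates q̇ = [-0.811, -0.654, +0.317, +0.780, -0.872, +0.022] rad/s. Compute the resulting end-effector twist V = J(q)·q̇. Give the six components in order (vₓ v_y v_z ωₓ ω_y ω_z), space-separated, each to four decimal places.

o_n = [-0.2340, 0.9236, -0.6826]
J₁: ẑ×o_n = [-0.9236, -0.2340, 0.0000], ω = ẑ
J2: z=[0.0000, 0.0000, 1.0000] o=[0.0322, 0.3686, 0.0000] → [-0.5550, -0.2662, 0.0000, 0.0000, 0.0000, 1.0000]
J3: z=[-0.7547, -0.6561, 0.0000] o=[-0.1843, 0.6176, 0.0600] → [0.4872, -0.5604, -0.2635, -0.7547, -0.6561, 0.0000]
J4: z=[-0.6545, 0.7529, -0.0698] o=[-0.1618, 0.5918, -0.4288] → [-0.1679, -0.1611, -0.1628, -0.6545, 0.7529, -0.0698]
J5: z=[0.4704, 0.3332, -0.8172] o=[-0.5255, 0.8229, -0.5439] → [0.0361, -0.1730, -0.0498, 0.4704, 0.3332, -0.8172]
J6: z=[-0.1966, 0.9423, 0.2710] o=[-0.8382, 0.8550, -0.8822] → [0.1695, 0.2030, -0.5828, -0.1966, 0.9423, 0.2710]
V = J·q̇ = [1.1077, 0.2159, -0.1800, -1.1642, 0.1095, -0.8009]

1.1077 0.2159 -0.1800 -1.1642 0.1095 -0.8009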